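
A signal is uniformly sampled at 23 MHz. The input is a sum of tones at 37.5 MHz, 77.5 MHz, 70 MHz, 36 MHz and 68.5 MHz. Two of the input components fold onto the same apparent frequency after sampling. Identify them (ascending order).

fs/2 = 11.5 MHz.
37.5 MHz mod fs = 14.5 MHz.
14.5 MHz > fs/2 = 11.5 MHz, folds to fs − 14.5 MHz = 8.5 MHz.
77.5 MHz mod fs = 8.5 MHz.
8.5 MHz ≤ fs/2 = 11.5 MHz, appears at 8.5 MHz.
70 MHz mod fs = 1 MHz.
1 MHz ≤ fs/2 = 11.5 MHz, appears at 1 MHz.
36 MHz mod fs = 13 MHz.
13 MHz > fs/2 = 11.5 MHz, folds to fs − 13 MHz = 10 MHz.
68.5 MHz mod fs = 22.5 MHz.
22.5 MHz > fs/2 = 11.5 MHz, folds to fs − 22.5 MHz = 0.5 MHz.
37.5 MHz and 77.5 MHz both map to 8.5 MHz.

37.5 MHz, 77.5 MHz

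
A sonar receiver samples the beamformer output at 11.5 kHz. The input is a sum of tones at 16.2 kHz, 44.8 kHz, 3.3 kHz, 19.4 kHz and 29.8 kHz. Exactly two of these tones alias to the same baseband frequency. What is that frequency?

fs/2 = 5.75 kHz.
16.2 kHz mod fs = 4.7 kHz.
4.7 kHz ≤ fs/2 = 5.75 kHz, appears at 4.7 kHz.
44.8 kHz mod fs = 10.3 kHz.
10.3 kHz > fs/2 = 5.75 kHz, folds to fs − 10.3 kHz = 1.2 kHz.
3.3 kHz ≤ fs/2 = 5.75 kHz, passes unchanged.
19.4 kHz mod fs = 7.9 kHz.
7.9 kHz > fs/2 = 5.75 kHz, folds to fs − 7.9 kHz = 3.6 kHz.
29.8 kHz mod fs = 6.8 kHz.
6.8 kHz > fs/2 = 5.75 kHz, folds to fs − 6.8 kHz = 4.7 kHz.
16.2 kHz and 29.8 kHz both map to 4.7 kHz.

4.7 kHz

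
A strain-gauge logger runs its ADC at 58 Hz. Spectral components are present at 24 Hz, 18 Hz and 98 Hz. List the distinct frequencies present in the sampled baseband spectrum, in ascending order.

18 Hz, 24 Hz

fs/2 = 29 Hz.
24 Hz ≤ fs/2 = 29 Hz, passes unchanged.
18 Hz ≤ fs/2 = 29 Hz, passes unchanged.
98 Hz mod fs = 40 Hz.
40 Hz > fs/2 = 29 Hz, folds to fs − 40 Hz = 18 Hz.
Distinct values: {18 Hz, 24 Hz}.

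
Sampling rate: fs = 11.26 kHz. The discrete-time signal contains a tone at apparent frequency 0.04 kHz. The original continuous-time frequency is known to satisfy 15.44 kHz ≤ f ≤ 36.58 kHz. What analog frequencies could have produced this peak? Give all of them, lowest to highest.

22.48 kHz, 22.56 kHz, 33.74 kHz, 33.82 kHz

Frequencies that alias to 0.04 kHz are k·fs ± 0.04 kHz for integer k ≥ 0.
k=0: 0.04 kHz.
k=1: 11.22 kHz, 11.3 kHz.
k=2: 22.48 kHz, 22.56 kHz.
k=3: 33.74 kHz, 33.82 kHz.
k=4: 45 kHz, 45.08 kHz.
Within [15.44 kHz, 36.58 kHz]: 22.48 kHz, 22.56 kHz, 33.74 kHz, 33.82 kHz.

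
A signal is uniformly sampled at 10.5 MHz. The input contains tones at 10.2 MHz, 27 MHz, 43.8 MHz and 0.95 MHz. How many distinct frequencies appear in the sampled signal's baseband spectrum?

fs/2 = 5.25 MHz.
10.2 MHz > fs/2 = 5.25 MHz, folds to fs − 10.2 MHz = 0.3 MHz.
27 MHz mod fs = 6 MHz.
6 MHz > fs/2 = 5.25 MHz, folds to fs − 6 MHz = 4.5 MHz.
43.8 MHz mod fs = 1.8 MHz.
1.8 MHz ≤ fs/2 = 5.25 MHz, appears at 1.8 MHz.
0.95 MHz ≤ fs/2 = 5.25 MHz, passes unchanged.
Distinct values: {0.3 MHz, 0.95 MHz, 1.8 MHz, 4.5 MHz} → 4.

4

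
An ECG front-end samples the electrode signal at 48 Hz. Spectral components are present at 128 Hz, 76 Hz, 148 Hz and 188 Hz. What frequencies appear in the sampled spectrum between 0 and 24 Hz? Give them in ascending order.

4 Hz, 16 Hz, 20 Hz

fs/2 = 24 Hz.
128 Hz mod fs = 32 Hz.
32 Hz > fs/2 = 24 Hz, folds to fs − 32 Hz = 16 Hz.
76 Hz mod fs = 28 Hz.
28 Hz > fs/2 = 24 Hz, folds to fs − 28 Hz = 20 Hz.
148 Hz mod fs = 4 Hz.
4 Hz ≤ fs/2 = 24 Hz, appears at 4 Hz.
188 Hz mod fs = 44 Hz.
44 Hz > fs/2 = 24 Hz, folds to fs − 44 Hz = 4 Hz.
Distinct values: {4 Hz, 16 Hz, 20 Hz}.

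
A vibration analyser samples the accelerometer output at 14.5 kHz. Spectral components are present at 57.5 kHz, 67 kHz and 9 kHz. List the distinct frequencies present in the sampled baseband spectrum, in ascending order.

0.5 kHz, 5.5 kHz

fs/2 = 7.25 kHz.
57.5 kHz mod fs = 14 kHz.
14 kHz > fs/2 = 7.25 kHz, folds to fs − 14 kHz = 0.5 kHz.
67 kHz mod fs = 9 kHz.
9 kHz > fs/2 = 7.25 kHz, folds to fs − 9 kHz = 5.5 kHz.
9 kHz > fs/2 = 7.25 kHz, folds to fs − 9 kHz = 5.5 kHz.
Distinct values: {0.5 kHz, 5.5 kHz}.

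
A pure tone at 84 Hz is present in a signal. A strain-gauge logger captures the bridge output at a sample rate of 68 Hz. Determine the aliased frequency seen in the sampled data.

16 Hz

84 Hz mod fs = 16 Hz.
16 Hz ≤ fs/2 = 34 Hz, appears at 16 Hz.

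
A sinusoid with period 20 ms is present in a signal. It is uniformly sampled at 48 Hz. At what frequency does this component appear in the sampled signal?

T = 20 ms → f = 1/T = 50 Hz.
50 Hz mod fs = 2 Hz.
2 Hz ≤ fs/2 = 24 Hz, appears at 2 Hz.

2 Hz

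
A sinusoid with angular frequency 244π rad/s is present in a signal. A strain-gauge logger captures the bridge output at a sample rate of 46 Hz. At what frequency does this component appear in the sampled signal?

ω = 244π rad/s → f = ω/(2π) = 122 Hz.
122 Hz mod fs = 30 Hz.
30 Hz > fs/2 = 23 Hz, folds to fs − 30 Hz = 16 Hz.

16 Hz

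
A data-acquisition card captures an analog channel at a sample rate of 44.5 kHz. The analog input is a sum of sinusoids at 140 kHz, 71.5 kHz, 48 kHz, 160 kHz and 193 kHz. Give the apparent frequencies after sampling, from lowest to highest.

3.5 kHz, 6.5 kHz, 15 kHz, 17.5 kHz, 18 kHz

fs/2 = 22.25 kHz.
140 kHz mod fs = 6.5 kHz.
6.5 kHz ≤ fs/2 = 22.25 kHz, appears at 6.5 kHz.
71.5 kHz mod fs = 27 kHz.
27 kHz > fs/2 = 22.25 kHz, folds to fs − 27 kHz = 17.5 kHz.
48 kHz mod fs = 3.5 kHz.
3.5 kHz ≤ fs/2 = 22.25 kHz, appears at 3.5 kHz.
160 kHz mod fs = 26.5 kHz.
26.5 kHz > fs/2 = 22.25 kHz, folds to fs − 26.5 kHz = 18 kHz.
193 kHz mod fs = 15 kHz.
15 kHz ≤ fs/2 = 22.25 kHz, appears at 15 kHz.
Distinct values: {3.5 kHz, 6.5 kHz, 15 kHz, 17.5 kHz, 18 kHz}.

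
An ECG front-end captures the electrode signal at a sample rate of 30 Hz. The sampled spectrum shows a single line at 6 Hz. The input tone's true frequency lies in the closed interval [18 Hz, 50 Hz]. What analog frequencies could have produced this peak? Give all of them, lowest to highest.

Frequencies that alias to 6 Hz are k·fs ± 6 Hz for integer k ≥ 0.
k=0: 6 Hz.
k=1: 24 Hz, 36 Hz.
k=2: 54 Hz, 66 Hz.
Within [18 Hz, 50 Hz]: 24 Hz, 36 Hz.

24 Hz, 36 Hz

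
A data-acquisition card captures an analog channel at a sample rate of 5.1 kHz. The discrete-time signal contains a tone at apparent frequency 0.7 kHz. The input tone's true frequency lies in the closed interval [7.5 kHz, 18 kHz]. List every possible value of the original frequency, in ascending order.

9.5 kHz, 10.9 kHz, 14.6 kHz, 16 kHz

Frequencies that alias to 0.7 kHz are k·fs ± 0.7 kHz for integer k ≥ 0.
k=0: 0.7 kHz.
k=1: 4.4 kHz, 5.8 kHz.
k=2: 9.5 kHz, 10.9 kHz.
k=3: 14.6 kHz, 16 kHz.
k=4: 19.7 kHz, 21.1 kHz.
Within [7.5 kHz, 18 kHz]: 9.5 kHz, 10.9 kHz, 14.6 kHz, 16 kHz.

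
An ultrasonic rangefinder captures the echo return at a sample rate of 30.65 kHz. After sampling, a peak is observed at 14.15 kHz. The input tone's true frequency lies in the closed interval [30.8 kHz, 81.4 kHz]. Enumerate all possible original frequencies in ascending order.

44.8 kHz, 47.15 kHz, 75.45 kHz, 77.8 kHz

Frequencies that alias to 14.15 kHz are k·fs ± 14.15 kHz for integer k ≥ 0.
k=0: 14.15 kHz.
k=1: 16.5 kHz, 44.8 kHz.
k=2: 47.15 kHz, 75.45 kHz.
k=3: 77.8 kHz, 106.1 kHz.
k=4: 108.45 kHz, 136.75 kHz.
Within [30.8 kHz, 81.4 kHz]: 44.8 kHz, 47.15 kHz, 75.45 kHz, 77.8 kHz.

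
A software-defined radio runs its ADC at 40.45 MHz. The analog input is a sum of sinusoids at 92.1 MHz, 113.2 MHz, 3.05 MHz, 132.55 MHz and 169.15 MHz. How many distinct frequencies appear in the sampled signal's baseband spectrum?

fs/2 = 20.225 MHz.
92.1 MHz mod fs = 11.2 MHz.
11.2 MHz ≤ fs/2 = 20.225 MHz, appears at 11.2 MHz.
113.2 MHz mod fs = 32.3 MHz.
32.3 MHz > fs/2 = 20.225 MHz, folds to fs − 32.3 MHz = 8.15 MHz.
3.05 MHz ≤ fs/2 = 20.225 MHz, passes unchanged.
132.55 MHz mod fs = 11.2 MHz.
11.2 MHz ≤ fs/2 = 20.225 MHz, appears at 11.2 MHz.
169.15 MHz mod fs = 7.35 MHz.
7.35 MHz ≤ fs/2 = 20.225 MHz, appears at 7.35 MHz.
Distinct values: {3.05 MHz, 7.35 MHz, 8.15 MHz, 11.2 MHz} → 4.

4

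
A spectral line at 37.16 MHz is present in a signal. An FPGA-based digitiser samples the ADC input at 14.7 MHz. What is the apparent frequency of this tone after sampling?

6.94 MHz

37.16 MHz mod fs = 7.76 MHz.
7.76 MHz > fs/2 = 7.35 MHz, folds to fs − 7.76 MHz = 6.94 MHz.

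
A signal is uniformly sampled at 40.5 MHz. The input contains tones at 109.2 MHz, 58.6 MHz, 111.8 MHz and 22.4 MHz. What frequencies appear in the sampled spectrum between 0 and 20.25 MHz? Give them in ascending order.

9.7 MHz, 12.3 MHz, 18.1 MHz

fs/2 = 20.25 MHz.
109.2 MHz mod fs = 28.2 MHz.
28.2 MHz > fs/2 = 20.25 MHz, folds to fs − 28.2 MHz = 12.3 MHz.
58.6 MHz mod fs = 18.1 MHz.
18.1 MHz ≤ fs/2 = 20.25 MHz, appears at 18.1 MHz.
111.8 MHz mod fs = 30.8 MHz.
30.8 MHz > fs/2 = 20.25 MHz, folds to fs − 30.8 MHz = 9.7 MHz.
22.4 MHz > fs/2 = 20.25 MHz, folds to fs − 22.4 MHz = 18.1 MHz.
Distinct values: {9.7 MHz, 12.3 MHz, 18.1 MHz}.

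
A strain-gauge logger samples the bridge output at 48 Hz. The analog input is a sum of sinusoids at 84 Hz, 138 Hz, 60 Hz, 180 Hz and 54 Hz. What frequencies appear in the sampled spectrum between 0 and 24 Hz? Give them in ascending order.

6 Hz, 12 Hz

fs/2 = 24 Hz.
84 Hz mod fs = 36 Hz.
36 Hz > fs/2 = 24 Hz, folds to fs − 36 Hz = 12 Hz.
138 Hz mod fs = 42 Hz.
42 Hz > fs/2 = 24 Hz, folds to fs − 42 Hz = 6 Hz.
60 Hz mod fs = 12 Hz.
12 Hz ≤ fs/2 = 24 Hz, appears at 12 Hz.
180 Hz mod fs = 36 Hz.
36 Hz > fs/2 = 24 Hz, folds to fs − 36 Hz = 12 Hz.
54 Hz mod fs = 6 Hz.
6 Hz ≤ fs/2 = 24 Hz, appears at 6 Hz.
Distinct values: {6 Hz, 12 Hz}.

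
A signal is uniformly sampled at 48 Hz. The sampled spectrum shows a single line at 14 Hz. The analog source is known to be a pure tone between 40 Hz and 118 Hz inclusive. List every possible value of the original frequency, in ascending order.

Frequencies that alias to 14 Hz are k·fs ± 14 Hz for integer k ≥ 0.
k=0: 14 Hz.
k=1: 34 Hz, 62 Hz.
k=2: 82 Hz, 110 Hz.
k=3: 130 Hz, 158 Hz.
Within [40 Hz, 118 Hz]: 62 Hz, 82 Hz, 110 Hz.

62 Hz, 82 Hz, 110 Hz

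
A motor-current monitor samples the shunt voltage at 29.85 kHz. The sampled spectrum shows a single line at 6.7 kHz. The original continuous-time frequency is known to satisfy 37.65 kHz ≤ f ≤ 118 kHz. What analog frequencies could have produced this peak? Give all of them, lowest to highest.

Frequencies that alias to 6.7 kHz are k·fs ± 6.7 kHz for integer k ≥ 0.
k=0: 6.7 kHz.
k=1: 23.15 kHz, 36.55 kHz.
k=2: 53 kHz, 66.4 kHz.
k=3: 82.85 kHz, 96.25 kHz.
k=4: 112.7 kHz, 126.1 kHz.
k=5: 142.55 kHz, 155.95 kHz.
Within [37.65 kHz, 118 kHz]: 53 kHz, 66.4 kHz, 82.85 kHz, 96.25 kHz, 112.7 kHz.

53 kHz, 66.4 kHz, 82.85 kHz, 96.25 kHz, 112.7 kHz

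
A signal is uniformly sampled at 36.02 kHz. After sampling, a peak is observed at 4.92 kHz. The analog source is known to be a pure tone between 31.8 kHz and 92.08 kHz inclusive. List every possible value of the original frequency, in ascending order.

Frequencies that alias to 4.92 kHz are k·fs ± 4.92 kHz for integer k ≥ 0.
k=0: 4.92 kHz.
k=1: 31.1 kHz, 40.94 kHz.
k=2: 67.12 kHz, 76.96 kHz.
k=3: 103.14 kHz, 112.98 kHz.
Within [31.8 kHz, 92.08 kHz]: 40.94 kHz, 67.12 kHz, 76.96 kHz.

40.94 kHz, 67.12 kHz, 76.96 kHz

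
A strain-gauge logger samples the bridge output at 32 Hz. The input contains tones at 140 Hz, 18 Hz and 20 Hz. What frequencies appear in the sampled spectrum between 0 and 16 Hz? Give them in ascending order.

fs/2 = 16 Hz.
140 Hz mod fs = 12 Hz.
12 Hz ≤ fs/2 = 16 Hz, appears at 12 Hz.
18 Hz > fs/2 = 16 Hz, folds to fs − 18 Hz = 14 Hz.
20 Hz > fs/2 = 16 Hz, folds to fs − 20 Hz = 12 Hz.
Distinct values: {12 Hz, 14 Hz}.

12 Hz, 14 Hz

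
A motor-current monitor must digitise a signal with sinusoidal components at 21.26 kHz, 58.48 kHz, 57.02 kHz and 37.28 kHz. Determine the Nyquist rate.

Highest-frequency component: 58.48 kHz.
Nyquist rate = 2 × 58.48 kHz = 116.96 kHz.

116.96 kHz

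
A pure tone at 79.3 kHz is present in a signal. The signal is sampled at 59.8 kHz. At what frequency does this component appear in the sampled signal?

79.3 kHz mod fs = 19.5 kHz.
19.5 kHz ≤ fs/2 = 29.9 kHz, appears at 19.5 kHz.

19.5 kHz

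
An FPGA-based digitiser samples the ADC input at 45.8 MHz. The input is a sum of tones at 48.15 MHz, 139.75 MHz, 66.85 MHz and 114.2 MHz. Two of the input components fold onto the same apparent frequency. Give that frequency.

2.35 MHz

fs/2 = 22.9 MHz.
48.15 MHz mod fs = 2.35 MHz.
2.35 MHz ≤ fs/2 = 22.9 MHz, appears at 2.35 MHz.
139.75 MHz mod fs = 2.35 MHz.
2.35 MHz ≤ fs/2 = 22.9 MHz, appears at 2.35 MHz.
66.85 MHz mod fs = 21.05 MHz.
21.05 MHz ≤ fs/2 = 22.9 MHz, appears at 21.05 MHz.
114.2 MHz mod fs = 22.6 MHz.
22.6 MHz ≤ fs/2 = 22.9 MHz, appears at 22.6 MHz.
48.15 MHz and 139.75 MHz both map to 2.35 MHz.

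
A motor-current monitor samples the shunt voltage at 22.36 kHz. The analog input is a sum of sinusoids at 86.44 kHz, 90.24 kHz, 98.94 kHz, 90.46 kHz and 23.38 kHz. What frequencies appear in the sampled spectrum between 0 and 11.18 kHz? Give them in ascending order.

fs/2 = 11.18 kHz.
86.44 kHz mod fs = 19.36 kHz.
19.36 kHz > fs/2 = 11.18 kHz, folds to fs − 19.36 kHz = 3 kHz.
90.24 kHz mod fs = 0.8 kHz.
0.8 kHz ≤ fs/2 = 11.18 kHz, appears at 0.8 kHz.
98.94 kHz mod fs = 9.5 kHz.
9.5 kHz ≤ fs/2 = 11.18 kHz, appears at 9.5 kHz.
90.46 kHz mod fs = 1.02 kHz.
1.02 kHz ≤ fs/2 = 11.18 kHz, appears at 1.02 kHz.
23.38 kHz mod fs = 1.02 kHz.
1.02 kHz ≤ fs/2 = 11.18 kHz, appears at 1.02 kHz.
Distinct values: {0.8 kHz, 1.02 kHz, 3 kHz, 9.5 kHz}.

0.8 kHz, 1.02 kHz, 3 kHz, 9.5 kHz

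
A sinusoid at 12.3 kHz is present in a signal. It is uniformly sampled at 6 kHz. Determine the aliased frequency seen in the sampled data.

0.3 kHz

12.3 kHz mod fs = 0.3 kHz.
0.3 kHz ≤ fs/2 = 3 kHz, appears at 0.3 kHz.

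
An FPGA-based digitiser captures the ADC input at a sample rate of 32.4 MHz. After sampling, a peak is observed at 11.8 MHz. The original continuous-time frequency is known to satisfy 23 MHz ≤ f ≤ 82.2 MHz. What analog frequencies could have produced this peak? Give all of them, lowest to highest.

44.2 MHz, 53 MHz, 76.6 MHz

Frequencies that alias to 11.8 MHz are k·fs ± 11.8 MHz for integer k ≥ 0.
k=0: 11.8 MHz.
k=1: 20.6 MHz, 44.2 MHz.
k=2: 53 MHz, 76.6 MHz.
k=3: 85.4 MHz, 109 MHz.
Within [23 MHz, 82.2 MHz]: 44.2 MHz, 53 MHz, 76.6 MHz.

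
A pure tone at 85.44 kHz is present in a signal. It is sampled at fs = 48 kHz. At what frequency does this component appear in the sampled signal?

85.44 kHz mod fs = 37.44 kHz.
37.44 kHz > fs/2 = 24 kHz, folds to fs − 37.44 kHz = 10.56 kHz.

10.56 kHz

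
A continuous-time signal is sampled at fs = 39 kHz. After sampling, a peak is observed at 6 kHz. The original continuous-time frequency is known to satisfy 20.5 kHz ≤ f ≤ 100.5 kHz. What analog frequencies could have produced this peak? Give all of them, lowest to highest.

33 kHz, 45 kHz, 72 kHz, 84 kHz

Frequencies that alias to 6 kHz are k·fs ± 6 kHz for integer k ≥ 0.
k=0: 6 kHz.
k=1: 33 kHz, 45 kHz.
k=2: 72 kHz, 84 kHz.
k=3: 111 kHz, 123 kHz.
Within [20.5 kHz, 100.5 kHz]: 33 kHz, 45 kHz, 72 kHz, 84 kHz.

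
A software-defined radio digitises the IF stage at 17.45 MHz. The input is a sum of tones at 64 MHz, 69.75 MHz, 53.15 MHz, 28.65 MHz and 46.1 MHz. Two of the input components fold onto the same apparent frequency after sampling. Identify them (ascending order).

fs/2 = 8.725 MHz.
64 MHz mod fs = 11.65 MHz.
11.65 MHz > fs/2 = 8.725 MHz, folds to fs − 11.65 MHz = 5.8 MHz.
69.75 MHz mod fs = 17.4 MHz.
17.4 MHz > fs/2 = 8.725 MHz, folds to fs − 17.4 MHz = 0.05 MHz.
53.15 MHz mod fs = 0.8 MHz.
0.8 MHz ≤ fs/2 = 8.725 MHz, appears at 0.8 MHz.
28.65 MHz mod fs = 11.2 MHz.
11.2 MHz > fs/2 = 8.725 MHz, folds to fs − 11.2 MHz = 6.25 MHz.
46.1 MHz mod fs = 11.2 MHz.
11.2 MHz > fs/2 = 8.725 MHz, folds to fs − 11.2 MHz = 6.25 MHz.
28.65 MHz and 46.1 MHz both map to 6.25 MHz.

28.65 MHz, 46.1 MHz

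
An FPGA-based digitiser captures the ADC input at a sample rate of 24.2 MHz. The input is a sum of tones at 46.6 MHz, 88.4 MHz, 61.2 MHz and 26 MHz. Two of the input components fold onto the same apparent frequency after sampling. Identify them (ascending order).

fs/2 = 12.1 MHz.
46.6 MHz mod fs = 22.4 MHz.
22.4 MHz > fs/2 = 12.1 MHz, folds to fs − 22.4 MHz = 1.8 MHz.
88.4 MHz mod fs = 15.8 MHz.
15.8 MHz > fs/2 = 12.1 MHz, folds to fs − 15.8 MHz = 8.4 MHz.
61.2 MHz mod fs = 12.8 MHz.
12.8 MHz > fs/2 = 12.1 MHz, folds to fs − 12.8 MHz = 11.4 MHz.
26 MHz mod fs = 1.8 MHz.
1.8 MHz ≤ fs/2 = 12.1 MHz, appears at 1.8 MHz.
26 MHz and 46.6 MHz both map to 1.8 MHz.

26 MHz, 46.6 MHz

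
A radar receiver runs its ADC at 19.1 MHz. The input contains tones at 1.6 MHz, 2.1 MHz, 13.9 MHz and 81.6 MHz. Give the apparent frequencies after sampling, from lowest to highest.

1.6 MHz, 2.1 MHz, 5.2 MHz

fs/2 = 9.55 MHz.
1.6 MHz ≤ fs/2 = 9.55 MHz, passes unchanged.
2.1 MHz ≤ fs/2 = 9.55 MHz, passes unchanged.
13.9 MHz > fs/2 = 9.55 MHz, folds to fs − 13.9 MHz = 5.2 MHz.
81.6 MHz mod fs = 5.2 MHz.
5.2 MHz ≤ fs/2 = 9.55 MHz, appears at 5.2 MHz.
Distinct values: {1.6 MHz, 2.1 MHz, 5.2 MHz}.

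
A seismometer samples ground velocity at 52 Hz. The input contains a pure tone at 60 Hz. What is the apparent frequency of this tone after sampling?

60 Hz mod fs = 8 Hz.
8 Hz ≤ fs/2 = 26 Hz, appears at 8 Hz.

8 Hz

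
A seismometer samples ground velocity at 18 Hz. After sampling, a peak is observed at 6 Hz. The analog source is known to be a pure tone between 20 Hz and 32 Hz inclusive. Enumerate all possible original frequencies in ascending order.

24 Hz, 30 Hz

Frequencies that alias to 6 Hz are k·fs ± 6 Hz for integer k ≥ 0.
k=0: 6 Hz.
k=1: 12 Hz, 24 Hz.
k=2: 30 Hz, 42 Hz.
k=3: 48 Hz, 60 Hz.
Within [20 Hz, 32 Hz]: 24 Hz, 30 Hz.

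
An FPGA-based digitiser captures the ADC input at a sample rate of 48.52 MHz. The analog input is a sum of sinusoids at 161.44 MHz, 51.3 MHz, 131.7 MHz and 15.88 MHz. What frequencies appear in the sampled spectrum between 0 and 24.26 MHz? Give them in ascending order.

2.78 MHz, 13.86 MHz, 15.88 MHz

fs/2 = 24.26 MHz.
161.44 MHz mod fs = 15.88 MHz.
15.88 MHz ≤ fs/2 = 24.26 MHz, appears at 15.88 MHz.
51.3 MHz mod fs = 2.78 MHz.
2.78 MHz ≤ fs/2 = 24.26 MHz, appears at 2.78 MHz.
131.7 MHz mod fs = 34.66 MHz.
34.66 MHz > fs/2 = 24.26 MHz, folds to fs − 34.66 MHz = 13.86 MHz.
15.88 MHz ≤ fs/2 = 24.26 MHz, passes unchanged.
Distinct values: {2.78 MHz, 13.86 MHz, 15.88 MHz}.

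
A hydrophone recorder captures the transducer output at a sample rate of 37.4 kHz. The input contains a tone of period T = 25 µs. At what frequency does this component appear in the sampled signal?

2.6 kHz

T = 25 µs → f = 1/T = 40 kHz.
40 kHz mod fs = 2.6 kHz.
2.6 kHz ≤ fs/2 = 18.7 kHz, appears at 2.6 kHz.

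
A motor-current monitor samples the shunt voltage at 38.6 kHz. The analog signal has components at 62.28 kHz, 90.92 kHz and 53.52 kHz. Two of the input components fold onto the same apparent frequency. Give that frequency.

fs/2 = 19.3 kHz.
62.28 kHz mod fs = 23.68 kHz.
23.68 kHz > fs/2 = 19.3 kHz, folds to fs − 23.68 kHz = 14.92 kHz.
90.92 kHz mod fs = 13.72 kHz.
13.72 kHz ≤ fs/2 = 19.3 kHz, appears at 13.72 kHz.
53.52 kHz mod fs = 14.92 kHz.
14.92 kHz ≤ fs/2 = 19.3 kHz, appears at 14.92 kHz.
53.52 kHz and 62.28 kHz both map to 14.92 kHz.

14.92 kHz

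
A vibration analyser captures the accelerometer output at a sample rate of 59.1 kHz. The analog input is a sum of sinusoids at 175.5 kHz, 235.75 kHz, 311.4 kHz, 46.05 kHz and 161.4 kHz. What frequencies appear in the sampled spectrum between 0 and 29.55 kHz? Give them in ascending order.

fs/2 = 29.55 kHz.
175.5 kHz mod fs = 57.3 kHz.
57.3 kHz > fs/2 = 29.55 kHz, folds to fs − 57.3 kHz = 1.8 kHz.
235.75 kHz mod fs = 58.45 kHz.
58.45 kHz > fs/2 = 29.55 kHz, folds to fs − 58.45 kHz = 0.65 kHz.
311.4 kHz mod fs = 15.9 kHz.
15.9 kHz ≤ fs/2 = 29.55 kHz, appears at 15.9 kHz.
46.05 kHz > fs/2 = 29.55 kHz, folds to fs − 46.05 kHz = 13.05 kHz.
161.4 kHz mod fs = 43.2 kHz.
43.2 kHz > fs/2 = 29.55 kHz, folds to fs − 43.2 kHz = 15.9 kHz.
Distinct values: {0.65 kHz, 1.8 kHz, 13.05 kHz, 15.9 kHz}.

0.65 kHz, 1.8 kHz, 13.05 kHz, 15.9 kHz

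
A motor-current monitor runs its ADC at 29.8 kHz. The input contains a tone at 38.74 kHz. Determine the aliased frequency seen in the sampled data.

38.74 kHz mod fs = 8.94 kHz.
8.94 kHz ≤ fs/2 = 14.9 kHz, appears at 8.94 kHz.

8.94 kHz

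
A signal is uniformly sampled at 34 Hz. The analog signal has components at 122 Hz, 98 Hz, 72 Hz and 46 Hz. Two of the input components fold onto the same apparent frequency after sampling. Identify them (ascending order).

72 Hz, 98 Hz

fs/2 = 17 Hz.
122 Hz mod fs = 20 Hz.
20 Hz > fs/2 = 17 Hz, folds to fs − 20 Hz = 14 Hz.
98 Hz mod fs = 30 Hz.
30 Hz > fs/2 = 17 Hz, folds to fs − 30 Hz = 4 Hz.
72 Hz mod fs = 4 Hz.
4 Hz ≤ fs/2 = 17 Hz, appears at 4 Hz.
46 Hz mod fs = 12 Hz.
12 Hz ≤ fs/2 = 17 Hz, appears at 12 Hz.
72 Hz and 98 Hz both map to 4 Hz.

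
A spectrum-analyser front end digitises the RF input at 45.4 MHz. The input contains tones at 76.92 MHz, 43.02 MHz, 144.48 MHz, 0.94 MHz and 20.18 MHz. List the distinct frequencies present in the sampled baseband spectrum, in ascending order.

0.94 MHz, 2.38 MHz, 8.28 MHz, 13.88 MHz, 20.18 MHz

fs/2 = 22.7 MHz.
76.92 MHz mod fs = 31.52 MHz.
31.52 MHz > fs/2 = 22.7 MHz, folds to fs − 31.52 MHz = 13.88 MHz.
43.02 MHz > fs/2 = 22.7 MHz, folds to fs − 43.02 MHz = 2.38 MHz.
144.48 MHz mod fs = 8.28 MHz.
8.28 MHz ≤ fs/2 = 22.7 MHz, appears at 8.28 MHz.
0.94 MHz ≤ fs/2 = 22.7 MHz, passes unchanged.
20.18 MHz ≤ fs/2 = 22.7 MHz, passes unchanged.
Distinct values: {0.94 MHz, 2.38 MHz, 8.28 MHz, 13.88 MHz, 20.18 MHz}.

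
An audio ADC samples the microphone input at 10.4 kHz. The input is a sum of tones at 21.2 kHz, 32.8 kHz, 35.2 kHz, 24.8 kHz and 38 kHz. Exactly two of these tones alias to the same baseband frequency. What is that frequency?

fs/2 = 5.2 kHz.
21.2 kHz mod fs = 0.4 kHz.
0.4 kHz ≤ fs/2 = 5.2 kHz, appears at 0.4 kHz.
32.8 kHz mod fs = 1.6 kHz.
1.6 kHz ≤ fs/2 = 5.2 kHz, appears at 1.6 kHz.
35.2 kHz mod fs = 4 kHz.
4 kHz ≤ fs/2 = 5.2 kHz, appears at 4 kHz.
24.8 kHz mod fs = 4 kHz.
4 kHz ≤ fs/2 = 5.2 kHz, appears at 4 kHz.
38 kHz mod fs = 6.8 kHz.
6.8 kHz > fs/2 = 5.2 kHz, folds to fs − 6.8 kHz = 3.6 kHz.
24.8 kHz and 35.2 kHz both map to 4 kHz.

4 kHz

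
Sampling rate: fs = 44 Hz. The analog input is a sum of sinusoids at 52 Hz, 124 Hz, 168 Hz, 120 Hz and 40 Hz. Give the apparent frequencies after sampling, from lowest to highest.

fs/2 = 22 Hz.
52 Hz mod fs = 8 Hz.
8 Hz ≤ fs/2 = 22 Hz, appears at 8 Hz.
124 Hz mod fs = 36 Hz.
36 Hz > fs/2 = 22 Hz, folds to fs − 36 Hz = 8 Hz.
168 Hz mod fs = 36 Hz.
36 Hz > fs/2 = 22 Hz, folds to fs − 36 Hz = 8 Hz.
120 Hz mod fs = 32 Hz.
32 Hz > fs/2 = 22 Hz, folds to fs − 32 Hz = 12 Hz.
40 Hz > fs/2 = 22 Hz, folds to fs − 40 Hz = 4 Hz.
Distinct values: {4 Hz, 8 Hz, 12 Hz}.

4 Hz, 8 Hz, 12 Hz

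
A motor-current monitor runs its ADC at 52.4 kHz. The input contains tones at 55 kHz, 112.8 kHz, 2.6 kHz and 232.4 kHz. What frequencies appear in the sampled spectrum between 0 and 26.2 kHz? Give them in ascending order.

2.6 kHz, 8 kHz, 22.8 kHz

fs/2 = 26.2 kHz.
55 kHz mod fs = 2.6 kHz.
2.6 kHz ≤ fs/2 = 26.2 kHz, appears at 2.6 kHz.
112.8 kHz mod fs = 8 kHz.
8 kHz ≤ fs/2 = 26.2 kHz, appears at 8 kHz.
2.6 kHz ≤ fs/2 = 26.2 kHz, passes unchanged.
232.4 kHz mod fs = 22.8 kHz.
22.8 kHz ≤ fs/2 = 26.2 kHz, appears at 22.8 kHz.
Distinct values: {2.6 kHz, 8 kHz, 22.8 kHz}.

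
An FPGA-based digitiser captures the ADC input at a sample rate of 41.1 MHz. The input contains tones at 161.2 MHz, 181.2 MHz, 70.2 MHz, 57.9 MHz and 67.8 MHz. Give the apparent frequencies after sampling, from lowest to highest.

3.2 MHz, 12 MHz, 14.4 MHz, 16.8 MHz

fs/2 = 20.55 MHz.
161.2 MHz mod fs = 37.9 MHz.
37.9 MHz > fs/2 = 20.55 MHz, folds to fs − 37.9 MHz = 3.2 MHz.
181.2 MHz mod fs = 16.8 MHz.
16.8 MHz ≤ fs/2 = 20.55 MHz, appears at 16.8 MHz.
70.2 MHz mod fs = 29.1 MHz.
29.1 MHz > fs/2 = 20.55 MHz, folds to fs − 29.1 MHz = 12 MHz.
57.9 MHz mod fs = 16.8 MHz.
16.8 MHz ≤ fs/2 = 20.55 MHz, appears at 16.8 MHz.
67.8 MHz mod fs = 26.7 MHz.
26.7 MHz > fs/2 = 20.55 MHz, folds to fs − 26.7 MHz = 14.4 MHz.
Distinct values: {3.2 MHz, 12 MHz, 14.4 MHz, 16.8 MHz}.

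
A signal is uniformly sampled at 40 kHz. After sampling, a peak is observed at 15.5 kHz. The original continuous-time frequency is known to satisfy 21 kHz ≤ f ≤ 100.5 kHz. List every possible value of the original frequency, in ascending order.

Frequencies that alias to 15.5 kHz are k·fs ± 15.5 kHz for integer k ≥ 0.
k=0: 15.5 kHz.
k=1: 24.5 kHz, 55.5 kHz.
k=2: 64.5 kHz, 95.5 kHz.
k=3: 104.5 kHz, 135.5 kHz.
Within [21 kHz, 100.5 kHz]: 24.5 kHz, 55.5 kHz, 64.5 kHz, 95.5 kHz.

24.5 kHz, 55.5 kHz, 64.5 kHz, 95.5 kHz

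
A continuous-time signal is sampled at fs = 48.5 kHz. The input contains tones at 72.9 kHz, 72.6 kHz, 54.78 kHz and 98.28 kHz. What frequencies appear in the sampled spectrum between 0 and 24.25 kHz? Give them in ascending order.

fs/2 = 24.25 kHz.
72.9 kHz mod fs = 24.4 kHz.
24.4 kHz > fs/2 = 24.25 kHz, folds to fs − 24.4 kHz = 24.1 kHz.
72.6 kHz mod fs = 24.1 kHz.
24.1 kHz ≤ fs/2 = 24.25 kHz, appears at 24.1 kHz.
54.78 kHz mod fs = 6.28 kHz.
6.28 kHz ≤ fs/2 = 24.25 kHz, appears at 6.28 kHz.
98.28 kHz mod fs = 1.28 kHz.
1.28 kHz ≤ fs/2 = 24.25 kHz, appears at 1.28 kHz.
Distinct values: {1.28 kHz, 6.28 kHz, 24.1 kHz}.

1.28 kHz, 6.28 kHz, 24.1 kHz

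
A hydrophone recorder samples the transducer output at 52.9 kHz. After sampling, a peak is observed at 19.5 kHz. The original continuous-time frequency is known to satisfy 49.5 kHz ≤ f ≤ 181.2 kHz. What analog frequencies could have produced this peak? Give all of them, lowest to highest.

72.4 kHz, 86.3 kHz, 125.3 kHz, 139.2 kHz, 178.2 kHz

Frequencies that alias to 19.5 kHz are k·fs ± 19.5 kHz for integer k ≥ 0.
k=0: 19.5 kHz.
k=1: 33.4 kHz, 72.4 kHz.
k=2: 86.3 kHz, 125.3 kHz.
k=3: 139.2 kHz, 178.2 kHz.
k=4: 192.1 kHz, 231.1 kHz.
Within [49.5 kHz, 181.2 kHz]: 72.4 kHz, 86.3 kHz, 125.3 kHz, 139.2 kHz, 178.2 kHz.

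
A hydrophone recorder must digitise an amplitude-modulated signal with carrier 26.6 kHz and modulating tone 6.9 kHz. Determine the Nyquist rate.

AM sidebands sit at fc ± fm = 19.7 kHz and 33.5 kHz.
Highest-frequency component: 33.5 kHz.
Nyquist rate = 2 × 33.5 kHz = 67 kHz.

67 kHz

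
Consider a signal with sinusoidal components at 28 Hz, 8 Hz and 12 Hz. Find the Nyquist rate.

Highest-frequency component: 28 Hz.
Nyquist rate = 2 × 28 Hz = 56 Hz.

56 Hz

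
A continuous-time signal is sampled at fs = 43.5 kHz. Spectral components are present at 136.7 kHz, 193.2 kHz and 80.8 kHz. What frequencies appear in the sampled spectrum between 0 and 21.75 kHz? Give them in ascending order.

fs/2 = 21.75 kHz.
136.7 kHz mod fs = 6.2 kHz.
6.2 kHz ≤ fs/2 = 21.75 kHz, appears at 6.2 kHz.
193.2 kHz mod fs = 19.2 kHz.
19.2 kHz ≤ fs/2 = 21.75 kHz, appears at 19.2 kHz.
80.8 kHz mod fs = 37.3 kHz.
37.3 kHz > fs/2 = 21.75 kHz, folds to fs − 37.3 kHz = 6.2 kHz.
Distinct values: {6.2 kHz, 19.2 kHz}.

6.2 kHz, 19.2 kHz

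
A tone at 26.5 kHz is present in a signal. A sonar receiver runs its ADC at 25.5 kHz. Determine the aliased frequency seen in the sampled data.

1 kHz

26.5 kHz mod fs = 1 kHz.
1 kHz ≤ fs/2 = 12.75 kHz, appears at 1 kHz.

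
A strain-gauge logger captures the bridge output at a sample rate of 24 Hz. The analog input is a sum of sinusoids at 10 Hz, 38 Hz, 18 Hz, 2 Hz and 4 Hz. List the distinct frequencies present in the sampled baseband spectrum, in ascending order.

fs/2 = 12 Hz.
10 Hz ≤ fs/2 = 12 Hz, passes unchanged.
38 Hz mod fs = 14 Hz.
14 Hz > fs/2 = 12 Hz, folds to fs − 14 Hz = 10 Hz.
18 Hz > fs/2 = 12 Hz, folds to fs − 18 Hz = 6 Hz.
2 Hz ≤ fs/2 = 12 Hz, passes unchanged.
4 Hz ≤ fs/2 = 12 Hz, passes unchanged.
Distinct values: {2 Hz, 4 Hz, 6 Hz, 10 Hz}.

2 Hz, 4 Hz, 6 Hz, 10 Hz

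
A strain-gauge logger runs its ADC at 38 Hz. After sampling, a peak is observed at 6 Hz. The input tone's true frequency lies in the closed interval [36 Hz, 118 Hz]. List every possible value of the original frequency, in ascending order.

44 Hz, 70 Hz, 82 Hz, 108 Hz

Frequencies that alias to 6 Hz are k·fs ± 6 Hz for integer k ≥ 0.
k=0: 6 Hz.
k=1: 32 Hz, 44 Hz.
k=2: 70 Hz, 82 Hz.
k=3: 108 Hz, 120 Hz.
k=4: 146 Hz, 158 Hz.
Within [36 Hz, 118 Hz]: 44 Hz, 70 Hz, 82 Hz, 108 Hz.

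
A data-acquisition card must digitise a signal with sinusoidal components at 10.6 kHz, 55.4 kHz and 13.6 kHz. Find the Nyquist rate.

110.8 kHz

Highest-frequency component: 55.4 kHz.
Nyquist rate = 2 × 55.4 kHz = 110.8 kHz.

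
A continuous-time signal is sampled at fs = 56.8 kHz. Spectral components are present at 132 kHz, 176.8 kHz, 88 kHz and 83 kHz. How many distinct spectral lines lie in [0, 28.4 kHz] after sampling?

4

fs/2 = 28.4 kHz.
132 kHz mod fs = 18.4 kHz.
18.4 kHz ≤ fs/2 = 28.4 kHz, appears at 18.4 kHz.
176.8 kHz mod fs = 6.4 kHz.
6.4 kHz ≤ fs/2 = 28.4 kHz, appears at 6.4 kHz.
88 kHz mod fs = 31.2 kHz.
31.2 kHz > fs/2 = 28.4 kHz, folds to fs − 31.2 kHz = 25.6 kHz.
83 kHz mod fs = 26.2 kHz.
26.2 kHz ≤ fs/2 = 28.4 kHz, appears at 26.2 kHz.
Distinct values: {6.4 kHz, 18.4 kHz, 25.6 kHz, 26.2 kHz} → 4.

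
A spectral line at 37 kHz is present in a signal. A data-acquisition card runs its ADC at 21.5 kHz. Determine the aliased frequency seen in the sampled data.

6 kHz

37 kHz mod fs = 15.5 kHz.
15.5 kHz > fs/2 = 10.75 kHz, folds to fs − 15.5 kHz = 6 kHz.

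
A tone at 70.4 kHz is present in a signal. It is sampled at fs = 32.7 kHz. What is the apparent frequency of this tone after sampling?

5 kHz

70.4 kHz mod fs = 5 kHz.
5 kHz ≤ fs/2 = 16.35 kHz, appears at 5 kHz.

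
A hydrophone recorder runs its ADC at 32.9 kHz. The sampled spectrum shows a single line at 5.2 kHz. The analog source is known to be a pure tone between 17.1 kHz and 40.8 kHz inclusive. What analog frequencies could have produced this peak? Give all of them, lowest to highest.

Frequencies that alias to 5.2 kHz are k·fs ± 5.2 kHz for integer k ≥ 0.
k=0: 5.2 kHz.
k=1: 27.7 kHz, 38.1 kHz.
k=2: 60.6 kHz, 71 kHz.
Within [17.1 kHz, 40.8 kHz]: 27.7 kHz, 38.1 kHz.

27.7 kHz, 38.1 kHz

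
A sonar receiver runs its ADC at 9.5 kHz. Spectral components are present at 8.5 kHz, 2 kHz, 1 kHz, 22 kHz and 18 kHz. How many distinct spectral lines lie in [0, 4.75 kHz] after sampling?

3

fs/2 = 4.75 kHz.
8.5 kHz > fs/2 = 4.75 kHz, folds to fs − 8.5 kHz = 1 kHz.
2 kHz ≤ fs/2 = 4.75 kHz, passes unchanged.
1 kHz ≤ fs/2 = 4.75 kHz, passes unchanged.
22 kHz mod fs = 3 kHz.
3 kHz ≤ fs/2 = 4.75 kHz, appears at 3 kHz.
18 kHz mod fs = 8.5 kHz.
8.5 kHz > fs/2 = 4.75 kHz, folds to fs − 8.5 kHz = 1 kHz.
Distinct values: {1 kHz, 2 kHz, 3 kHz} → 3.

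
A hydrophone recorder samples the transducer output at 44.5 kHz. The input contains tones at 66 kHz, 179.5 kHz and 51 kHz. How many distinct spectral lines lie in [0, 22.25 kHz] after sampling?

3

fs/2 = 22.25 kHz.
66 kHz mod fs = 21.5 kHz.
21.5 kHz ≤ fs/2 = 22.25 kHz, appears at 21.5 kHz.
179.5 kHz mod fs = 1.5 kHz.
1.5 kHz ≤ fs/2 = 22.25 kHz, appears at 1.5 kHz.
51 kHz mod fs = 6.5 kHz.
6.5 kHz ≤ fs/2 = 22.25 kHz, appears at 6.5 kHz.
Distinct values: {1.5 kHz, 6.5 kHz, 21.5 kHz} → 3.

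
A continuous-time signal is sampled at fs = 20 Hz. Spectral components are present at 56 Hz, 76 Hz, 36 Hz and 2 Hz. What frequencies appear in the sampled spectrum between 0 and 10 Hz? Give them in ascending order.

2 Hz, 4 Hz

fs/2 = 10 Hz.
56 Hz mod fs = 16 Hz.
16 Hz > fs/2 = 10 Hz, folds to fs − 16 Hz = 4 Hz.
76 Hz mod fs = 16 Hz.
16 Hz > fs/2 = 10 Hz, folds to fs − 16 Hz = 4 Hz.
36 Hz mod fs = 16 Hz.
16 Hz > fs/2 = 10 Hz, folds to fs − 16 Hz = 4 Hz.
2 Hz ≤ fs/2 = 10 Hz, passes unchanged.
Distinct values: {2 Hz, 4 Hz}.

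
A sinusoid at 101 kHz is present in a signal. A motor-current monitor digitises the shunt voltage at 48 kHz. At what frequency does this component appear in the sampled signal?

101 kHz mod fs = 5 kHz.
5 kHz ≤ fs/2 = 24 kHz, appears at 5 kHz.

5 kHz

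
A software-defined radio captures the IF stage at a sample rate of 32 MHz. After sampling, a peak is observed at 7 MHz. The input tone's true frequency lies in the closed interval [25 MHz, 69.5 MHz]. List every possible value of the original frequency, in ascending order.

25 MHz, 39 MHz, 57 MHz

Frequencies that alias to 7 MHz are k·fs ± 7 MHz for integer k ≥ 0.
k=0: 7 MHz.
k=1: 25 MHz, 39 MHz.
k=2: 57 MHz, 71 MHz.
k=3: 89 MHz, 103 MHz.
Within [25 MHz, 69.5 MHz]: 25 MHz, 39 MHz, 57 MHz.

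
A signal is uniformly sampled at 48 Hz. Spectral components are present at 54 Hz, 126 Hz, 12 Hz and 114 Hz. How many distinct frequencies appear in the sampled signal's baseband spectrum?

fs/2 = 24 Hz.
54 Hz mod fs = 6 Hz.
6 Hz ≤ fs/2 = 24 Hz, appears at 6 Hz.
126 Hz mod fs = 30 Hz.
30 Hz > fs/2 = 24 Hz, folds to fs − 30 Hz = 18 Hz.
12 Hz ≤ fs/2 = 24 Hz, passes unchanged.
114 Hz mod fs = 18 Hz.
18 Hz ≤ fs/2 = 24 Hz, appears at 18 Hz.
Distinct values: {6 Hz, 12 Hz, 18 Hz} → 3.

3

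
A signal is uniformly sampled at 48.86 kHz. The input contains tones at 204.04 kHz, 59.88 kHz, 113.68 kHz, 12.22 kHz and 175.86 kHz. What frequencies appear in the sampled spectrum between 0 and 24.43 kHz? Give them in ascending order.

fs/2 = 24.43 kHz.
204.04 kHz mod fs = 8.6 kHz.
8.6 kHz ≤ fs/2 = 24.43 kHz, appears at 8.6 kHz.
59.88 kHz mod fs = 11.02 kHz.
11.02 kHz ≤ fs/2 = 24.43 kHz, appears at 11.02 kHz.
113.68 kHz mod fs = 15.96 kHz.
15.96 kHz ≤ fs/2 = 24.43 kHz, appears at 15.96 kHz.
12.22 kHz ≤ fs/2 = 24.43 kHz, passes unchanged.
175.86 kHz mod fs = 29.28 kHz.
29.28 kHz > fs/2 = 24.43 kHz, folds to fs − 29.28 kHz = 19.58 kHz.
Distinct values: {8.6 kHz, 11.02 kHz, 12.22 kHz, 15.96 kHz, 19.58 kHz}.

8.6 kHz, 11.02 kHz, 12.22 kHz, 15.96 kHz, 19.58 kHz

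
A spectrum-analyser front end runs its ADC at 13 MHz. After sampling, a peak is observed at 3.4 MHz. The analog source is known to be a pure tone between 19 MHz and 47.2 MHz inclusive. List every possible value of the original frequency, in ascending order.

22.6 MHz, 29.4 MHz, 35.6 MHz, 42.4 MHz

Frequencies that alias to 3.4 MHz are k·fs ± 3.4 MHz for integer k ≥ 0.
k=0: 3.4 MHz.
k=1: 9.6 MHz, 16.4 MHz.
k=2: 22.6 MHz, 29.4 MHz.
k=3: 35.6 MHz, 42.4 MHz.
k=4: 48.6 MHz, 55.4 MHz.
Within [19 MHz, 47.2 MHz]: 22.6 MHz, 29.4 MHz, 35.6 MHz, 42.4 MHz.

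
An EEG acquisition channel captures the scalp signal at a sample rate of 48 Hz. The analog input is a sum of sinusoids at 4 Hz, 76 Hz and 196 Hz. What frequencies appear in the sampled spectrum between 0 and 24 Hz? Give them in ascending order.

fs/2 = 24 Hz.
4 Hz ≤ fs/2 = 24 Hz, passes unchanged.
76 Hz mod fs = 28 Hz.
28 Hz > fs/2 = 24 Hz, folds to fs − 28 Hz = 20 Hz.
196 Hz mod fs = 4 Hz.
4 Hz ≤ fs/2 = 24 Hz, appears at 4 Hz.
Distinct values: {4 Hz, 20 Hz}.

4 Hz, 20 Hz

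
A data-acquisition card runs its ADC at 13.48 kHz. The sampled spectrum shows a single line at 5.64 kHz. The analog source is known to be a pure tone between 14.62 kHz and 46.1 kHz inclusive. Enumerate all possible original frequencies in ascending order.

Frequencies that alias to 5.64 kHz are k·fs ± 5.64 kHz for integer k ≥ 0.
k=0: 5.64 kHz.
k=1: 7.84 kHz, 19.12 kHz.
k=2: 21.32 kHz, 32.6 kHz.
k=3: 34.8 kHz, 46.08 kHz.
k=4: 48.28 kHz, 59.56 kHz.
Within [14.62 kHz, 46.1 kHz]: 19.12 kHz, 21.32 kHz, 32.6 kHz, 34.8 kHz, 46.08 kHz.

19.12 kHz, 21.32 kHz, 32.6 kHz, 34.8 kHz, 46.08 kHz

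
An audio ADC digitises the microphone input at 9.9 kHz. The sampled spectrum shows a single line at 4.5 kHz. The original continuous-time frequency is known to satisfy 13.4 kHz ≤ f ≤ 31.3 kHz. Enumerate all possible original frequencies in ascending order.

14.4 kHz, 15.3 kHz, 24.3 kHz, 25.2 kHz

Frequencies that alias to 4.5 kHz are k·fs ± 4.5 kHz for integer k ≥ 0.
k=0: 4.5 kHz.
k=1: 5.4 kHz, 14.4 kHz.
k=2: 15.3 kHz, 24.3 kHz.
k=3: 25.2 kHz, 34.2 kHz.
k=4: 35.1 kHz, 44.1 kHz.
Within [13.4 kHz, 31.3 kHz]: 14.4 kHz, 15.3 kHz, 24.3 kHz, 25.2 kHz.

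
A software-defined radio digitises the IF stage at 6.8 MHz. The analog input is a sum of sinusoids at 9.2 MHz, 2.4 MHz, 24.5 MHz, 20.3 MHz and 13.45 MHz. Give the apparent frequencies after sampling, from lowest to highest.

fs/2 = 3.4 MHz.
9.2 MHz mod fs = 2.4 MHz.
2.4 MHz ≤ fs/2 = 3.4 MHz, appears at 2.4 MHz.
2.4 MHz ≤ fs/2 = 3.4 MHz, passes unchanged.
24.5 MHz mod fs = 4.1 MHz.
4.1 MHz > fs/2 = 3.4 MHz, folds to fs − 4.1 MHz = 2.7 MHz.
20.3 MHz mod fs = 6.7 MHz.
6.7 MHz > fs/2 = 3.4 MHz, folds to fs − 6.7 MHz = 0.1 MHz.
13.45 MHz mod fs = 6.65 MHz.
6.65 MHz > fs/2 = 3.4 MHz, folds to fs − 6.65 MHz = 0.15 MHz.
Distinct values: {0.1 MHz, 0.15 MHz, 2.4 MHz, 2.7 MHz}.

0.1 MHz, 0.15 MHz, 2.4 MHz, 2.7 MHz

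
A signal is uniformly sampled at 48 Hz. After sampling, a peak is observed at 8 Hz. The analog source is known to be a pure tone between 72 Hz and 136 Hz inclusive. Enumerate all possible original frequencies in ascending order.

Frequencies that alias to 8 Hz are k·fs ± 8 Hz for integer k ≥ 0.
k=0: 8 Hz.
k=1: 40 Hz, 56 Hz.
k=2: 88 Hz, 104 Hz.
k=3: 136 Hz, 152 Hz.
k=4: 184 Hz, 200 Hz.
Within [72 Hz, 136 Hz]: 88 Hz, 104 Hz, 136 Hz.

88 Hz, 104 Hz, 136 Hz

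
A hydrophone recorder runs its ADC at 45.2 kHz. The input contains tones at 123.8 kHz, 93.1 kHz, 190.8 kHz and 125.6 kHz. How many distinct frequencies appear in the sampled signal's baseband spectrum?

fs/2 = 22.6 kHz.
123.8 kHz mod fs = 33.4 kHz.
33.4 kHz > fs/2 = 22.6 kHz, folds to fs − 33.4 kHz = 11.8 kHz.
93.1 kHz mod fs = 2.7 kHz.
2.7 kHz ≤ fs/2 = 22.6 kHz, appears at 2.7 kHz.
190.8 kHz mod fs = 10 kHz.
10 kHz ≤ fs/2 = 22.6 kHz, appears at 10 kHz.
125.6 kHz mod fs = 35.2 kHz.
35.2 kHz > fs/2 = 22.6 kHz, folds to fs − 35.2 kHz = 10 kHz.
Distinct values: {2.7 kHz, 10 kHz, 11.8 kHz} → 3.

3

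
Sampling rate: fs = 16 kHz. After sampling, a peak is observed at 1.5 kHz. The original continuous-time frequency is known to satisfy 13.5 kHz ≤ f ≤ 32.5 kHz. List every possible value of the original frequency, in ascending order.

14.5 kHz, 17.5 kHz, 30.5 kHz

Frequencies that alias to 1.5 kHz are k·fs ± 1.5 kHz for integer k ≥ 0.
k=0: 1.5 kHz.
k=1: 14.5 kHz, 17.5 kHz.
k=2: 30.5 kHz, 33.5 kHz.
k=3: 46.5 kHz, 49.5 kHz.
Within [13.5 kHz, 32.5 kHz]: 14.5 kHz, 17.5 kHz, 30.5 kHz.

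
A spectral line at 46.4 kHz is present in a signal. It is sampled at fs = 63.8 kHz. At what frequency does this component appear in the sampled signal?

17.4 kHz

46.4 kHz > fs/2 = 31.9 kHz, folds to fs − 46.4 kHz = 17.4 kHz.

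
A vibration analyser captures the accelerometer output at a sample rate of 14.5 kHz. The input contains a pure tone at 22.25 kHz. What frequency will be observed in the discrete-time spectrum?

6.75 kHz

22.25 kHz mod fs = 7.75 kHz.
7.75 kHz > fs/2 = 7.25 kHz, folds to fs − 7.75 kHz = 6.75 kHz.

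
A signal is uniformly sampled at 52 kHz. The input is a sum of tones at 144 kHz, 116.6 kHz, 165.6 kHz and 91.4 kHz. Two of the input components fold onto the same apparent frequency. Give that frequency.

12.6 kHz

fs/2 = 26 kHz.
144 kHz mod fs = 40 kHz.
40 kHz > fs/2 = 26 kHz, folds to fs − 40 kHz = 12 kHz.
116.6 kHz mod fs = 12.6 kHz.
12.6 kHz ≤ fs/2 = 26 kHz, appears at 12.6 kHz.
165.6 kHz mod fs = 9.6 kHz.
9.6 kHz ≤ fs/2 = 26 kHz, appears at 9.6 kHz.
91.4 kHz mod fs = 39.4 kHz.
39.4 kHz > fs/2 = 26 kHz, folds to fs − 39.4 kHz = 12.6 kHz.
91.4 kHz and 116.6 kHz both map to 12.6 kHz.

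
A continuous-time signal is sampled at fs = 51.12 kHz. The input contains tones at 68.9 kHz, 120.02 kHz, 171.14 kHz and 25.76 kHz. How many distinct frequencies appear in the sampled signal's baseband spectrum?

2

fs/2 = 25.56 kHz.
68.9 kHz mod fs = 17.78 kHz.
17.78 kHz ≤ fs/2 = 25.56 kHz, appears at 17.78 kHz.
120.02 kHz mod fs = 17.78 kHz.
17.78 kHz ≤ fs/2 = 25.56 kHz, appears at 17.78 kHz.
171.14 kHz mod fs = 17.78 kHz.
17.78 kHz ≤ fs/2 = 25.56 kHz, appears at 17.78 kHz.
25.76 kHz > fs/2 = 25.56 kHz, folds to fs − 25.76 kHz = 25.36 kHz.
Distinct values: {17.78 kHz, 25.36 kHz} → 2.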